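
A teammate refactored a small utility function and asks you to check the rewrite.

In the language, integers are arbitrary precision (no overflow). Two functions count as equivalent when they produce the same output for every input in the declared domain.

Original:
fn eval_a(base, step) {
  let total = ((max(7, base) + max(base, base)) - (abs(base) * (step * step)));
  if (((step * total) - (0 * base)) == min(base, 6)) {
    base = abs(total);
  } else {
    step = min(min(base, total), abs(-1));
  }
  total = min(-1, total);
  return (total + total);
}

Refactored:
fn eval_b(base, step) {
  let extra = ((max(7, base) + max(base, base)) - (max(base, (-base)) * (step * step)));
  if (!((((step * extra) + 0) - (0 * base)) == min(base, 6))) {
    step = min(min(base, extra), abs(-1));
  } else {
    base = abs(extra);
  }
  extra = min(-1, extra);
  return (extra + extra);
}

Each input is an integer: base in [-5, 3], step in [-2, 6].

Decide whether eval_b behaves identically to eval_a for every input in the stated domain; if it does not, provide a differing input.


Behavior is preserved: although min/max/abs usage differs; and constant usage differs; and arithmetic usage differs; and local variable names differ; and boolean connective usage differs, the outputs never diverge.
Spot check at base=-2, step=5 — eval_a: total becomes -45; next (((step * total) - (0 * base)) == min(base, 6)) evaluates to false; next step becomes -45; next total becomes -45; next final value -90. eval_b: extra becomes -45; next (!((((step * extra) + 0) - (0 * base)) == min(base, 6))) evaluates to true; next step becomes -45; next extra becomes -45; next final value -90. Both give -90.
Across all 81 domain points the two functions coincide.
verdict: equivalent


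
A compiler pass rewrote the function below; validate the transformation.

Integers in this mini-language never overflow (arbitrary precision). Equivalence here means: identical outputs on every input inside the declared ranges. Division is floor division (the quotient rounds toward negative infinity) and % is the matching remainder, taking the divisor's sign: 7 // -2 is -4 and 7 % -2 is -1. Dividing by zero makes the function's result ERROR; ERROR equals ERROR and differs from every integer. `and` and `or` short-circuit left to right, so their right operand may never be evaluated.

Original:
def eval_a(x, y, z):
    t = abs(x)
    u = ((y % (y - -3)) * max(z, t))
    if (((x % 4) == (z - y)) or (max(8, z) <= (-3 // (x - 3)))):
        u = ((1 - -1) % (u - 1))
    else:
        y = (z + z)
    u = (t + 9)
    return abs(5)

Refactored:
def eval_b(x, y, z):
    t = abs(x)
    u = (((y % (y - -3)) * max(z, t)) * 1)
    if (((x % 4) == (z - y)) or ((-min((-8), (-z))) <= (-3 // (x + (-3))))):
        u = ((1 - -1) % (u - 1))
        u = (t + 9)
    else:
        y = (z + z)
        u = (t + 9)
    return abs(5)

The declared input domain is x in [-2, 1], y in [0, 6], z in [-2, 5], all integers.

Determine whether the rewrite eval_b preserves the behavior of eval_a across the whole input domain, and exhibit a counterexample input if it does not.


Side by side, the visible changes include: arithmetic usage differs; also min/max/abs usage differs; also constant usage differs; also statement counts differ.
One worked example (x=1, y=1, z=3) — eval_a: t=1, then u=3, then (((x % 4) == (z - y)) or (max(8, z) <= (-3 // (x - 3)))) is false, then y=6, then u=10, then returns 5; eval_b: t=1, then u=3, then (((x % 4) == (z - y)) or ((-min((-8), (-z))) <= (-3 // (x + (-3))))) is false, then y=6, then u=10, then returns 5; agreement on 5.
Checked all 224 inputs in the declared domain: the outputs agree on every one.
verdict: equivalent


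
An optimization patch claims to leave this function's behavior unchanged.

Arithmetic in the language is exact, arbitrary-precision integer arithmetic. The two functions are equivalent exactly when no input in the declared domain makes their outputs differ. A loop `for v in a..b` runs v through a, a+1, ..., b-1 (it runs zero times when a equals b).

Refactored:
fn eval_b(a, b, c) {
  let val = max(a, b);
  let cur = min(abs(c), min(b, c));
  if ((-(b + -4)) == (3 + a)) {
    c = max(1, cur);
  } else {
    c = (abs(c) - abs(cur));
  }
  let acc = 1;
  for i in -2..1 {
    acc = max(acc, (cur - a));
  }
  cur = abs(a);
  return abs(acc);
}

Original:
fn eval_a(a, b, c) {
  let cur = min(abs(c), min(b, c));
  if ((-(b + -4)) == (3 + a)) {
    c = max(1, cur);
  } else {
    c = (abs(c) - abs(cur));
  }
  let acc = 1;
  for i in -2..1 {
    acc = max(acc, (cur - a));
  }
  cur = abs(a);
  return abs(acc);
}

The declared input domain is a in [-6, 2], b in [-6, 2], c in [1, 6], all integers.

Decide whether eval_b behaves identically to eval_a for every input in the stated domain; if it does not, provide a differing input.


Although min/max/abs usage differs; and local variable names differ; and statement counts differ, 486/486 inputs agree.
verdict: equivalent


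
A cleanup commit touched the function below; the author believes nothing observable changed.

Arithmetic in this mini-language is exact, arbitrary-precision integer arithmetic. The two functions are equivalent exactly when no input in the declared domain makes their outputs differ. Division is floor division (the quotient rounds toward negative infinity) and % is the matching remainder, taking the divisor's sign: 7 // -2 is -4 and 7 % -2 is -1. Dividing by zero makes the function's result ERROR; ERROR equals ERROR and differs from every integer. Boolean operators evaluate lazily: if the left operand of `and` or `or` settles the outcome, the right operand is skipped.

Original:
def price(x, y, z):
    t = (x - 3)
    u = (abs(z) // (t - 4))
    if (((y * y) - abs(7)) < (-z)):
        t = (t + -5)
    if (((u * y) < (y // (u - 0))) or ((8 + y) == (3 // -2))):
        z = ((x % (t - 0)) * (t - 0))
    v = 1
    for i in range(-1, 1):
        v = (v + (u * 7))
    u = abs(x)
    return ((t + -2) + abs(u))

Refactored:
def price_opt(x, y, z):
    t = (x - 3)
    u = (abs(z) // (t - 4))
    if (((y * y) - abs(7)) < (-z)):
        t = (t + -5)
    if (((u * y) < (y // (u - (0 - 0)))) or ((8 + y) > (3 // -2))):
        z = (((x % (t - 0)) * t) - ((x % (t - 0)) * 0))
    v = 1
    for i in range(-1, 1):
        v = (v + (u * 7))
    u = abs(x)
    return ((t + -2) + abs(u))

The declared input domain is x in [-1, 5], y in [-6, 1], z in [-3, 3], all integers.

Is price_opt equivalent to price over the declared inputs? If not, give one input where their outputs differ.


These are not equivalent — on x=3, y=-6, z=-3 the outputs split (1 vs ERROR).
price: t becomes 0; next u becomes -1; next (((y * y) - abs(7)) < (-z)) evaluates to false; next (((u * y) < (y // (u - 0))) or ((8 + y) == (3 // -2))) evaluates to false; next v becomes 1; next at i=-1:; next v becomes -6; next at i=0:; next v becomes -13; next u becomes 3; next final value 1
price_opt: t becomes 0; next u becomes -1; next (((y * y) - abs(7)) < (-z)) evaluates to false; next (((u * y) < (y // (u - (0 - 0)))) or ((8 + y) > (3 // -2))) evaluates to true; next hits division by zero so the output is ERROR
verdict: not equivalent; witness: x=3, y=-6, z=-3


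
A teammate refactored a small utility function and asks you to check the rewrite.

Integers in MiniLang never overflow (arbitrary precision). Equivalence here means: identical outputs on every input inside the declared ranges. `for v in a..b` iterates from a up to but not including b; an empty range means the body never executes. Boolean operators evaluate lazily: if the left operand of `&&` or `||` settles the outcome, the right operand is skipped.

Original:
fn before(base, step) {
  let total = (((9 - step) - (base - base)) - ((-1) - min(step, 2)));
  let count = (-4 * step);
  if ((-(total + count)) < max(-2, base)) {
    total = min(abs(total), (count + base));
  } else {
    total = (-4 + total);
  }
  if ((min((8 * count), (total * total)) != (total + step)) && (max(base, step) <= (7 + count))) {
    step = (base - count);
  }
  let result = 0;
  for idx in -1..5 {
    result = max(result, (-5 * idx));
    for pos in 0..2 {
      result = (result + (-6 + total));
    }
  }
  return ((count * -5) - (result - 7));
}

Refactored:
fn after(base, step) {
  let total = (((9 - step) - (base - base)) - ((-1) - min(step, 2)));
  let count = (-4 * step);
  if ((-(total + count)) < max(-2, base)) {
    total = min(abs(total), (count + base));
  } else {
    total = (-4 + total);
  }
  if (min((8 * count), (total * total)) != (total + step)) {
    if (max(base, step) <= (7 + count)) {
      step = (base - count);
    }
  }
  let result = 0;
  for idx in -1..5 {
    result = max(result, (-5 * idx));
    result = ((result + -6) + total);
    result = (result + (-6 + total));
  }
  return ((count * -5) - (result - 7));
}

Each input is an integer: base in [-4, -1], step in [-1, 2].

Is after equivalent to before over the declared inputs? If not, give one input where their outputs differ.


Differences: loop structure differs; arithmetic usage differs; boolean connective usage differs; statement counts differ; constant usage differs; local variable names differ; branching structure differs — yet all 16 inputs agree.
verdict: equivalent


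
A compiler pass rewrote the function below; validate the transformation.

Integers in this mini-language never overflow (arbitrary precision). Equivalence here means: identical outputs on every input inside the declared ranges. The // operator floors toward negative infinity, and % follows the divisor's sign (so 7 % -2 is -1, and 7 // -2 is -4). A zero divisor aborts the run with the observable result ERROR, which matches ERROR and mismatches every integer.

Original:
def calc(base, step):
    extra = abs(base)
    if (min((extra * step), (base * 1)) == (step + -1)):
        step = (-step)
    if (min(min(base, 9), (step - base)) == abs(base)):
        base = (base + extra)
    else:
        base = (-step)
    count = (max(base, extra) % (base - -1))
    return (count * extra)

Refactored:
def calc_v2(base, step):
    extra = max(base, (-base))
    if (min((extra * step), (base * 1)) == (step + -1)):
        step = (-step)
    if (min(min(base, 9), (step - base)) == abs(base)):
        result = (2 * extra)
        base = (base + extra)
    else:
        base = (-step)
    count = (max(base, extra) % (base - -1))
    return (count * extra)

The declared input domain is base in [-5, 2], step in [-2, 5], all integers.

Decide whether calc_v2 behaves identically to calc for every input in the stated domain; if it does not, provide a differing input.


Differences: statement counts differ, and min/max/abs usage differs, and constant usage differs, and arithmetic usage differs, and local variable names differ — yet all 64 inputs agree.
verdict: equivalent


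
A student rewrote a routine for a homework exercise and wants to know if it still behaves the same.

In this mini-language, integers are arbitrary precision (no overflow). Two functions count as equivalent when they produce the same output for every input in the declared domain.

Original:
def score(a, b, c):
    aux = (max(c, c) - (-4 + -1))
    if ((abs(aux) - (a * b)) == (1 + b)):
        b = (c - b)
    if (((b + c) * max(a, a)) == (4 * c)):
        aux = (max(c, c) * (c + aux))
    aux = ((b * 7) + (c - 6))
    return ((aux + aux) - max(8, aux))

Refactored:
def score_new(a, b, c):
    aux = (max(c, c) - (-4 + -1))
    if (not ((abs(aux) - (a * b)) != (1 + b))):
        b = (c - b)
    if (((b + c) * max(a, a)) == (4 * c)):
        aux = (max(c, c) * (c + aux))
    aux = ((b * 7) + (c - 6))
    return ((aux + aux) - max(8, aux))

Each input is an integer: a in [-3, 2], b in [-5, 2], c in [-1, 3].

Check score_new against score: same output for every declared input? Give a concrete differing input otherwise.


Behavior is preserved: although boolean connective usage differs; comparison usage differs, the outputs never diverge.
Spot check at a=-2, b=-1, c=1 — score: aux becomes 6; next ((abs(aux) - (a * b)) == (1 + b)) evaluates to false; next (((b + c) * max(a, a)) == (4 * c)) evaluates to false; next aux becomes -12; next final value -32. score_new: aux becomes 6; next (not ((abs(aux) - (a * b)) != (1 + b))) evaluates to false; next (((b + c) * max(a, a)) == (4 * c)) evaluates to false; next aux becomes -12; next final value -32. Both give -32.
An exhaustive pass over the 240 declared inputs shows identical outputs.
verdict: equivalent


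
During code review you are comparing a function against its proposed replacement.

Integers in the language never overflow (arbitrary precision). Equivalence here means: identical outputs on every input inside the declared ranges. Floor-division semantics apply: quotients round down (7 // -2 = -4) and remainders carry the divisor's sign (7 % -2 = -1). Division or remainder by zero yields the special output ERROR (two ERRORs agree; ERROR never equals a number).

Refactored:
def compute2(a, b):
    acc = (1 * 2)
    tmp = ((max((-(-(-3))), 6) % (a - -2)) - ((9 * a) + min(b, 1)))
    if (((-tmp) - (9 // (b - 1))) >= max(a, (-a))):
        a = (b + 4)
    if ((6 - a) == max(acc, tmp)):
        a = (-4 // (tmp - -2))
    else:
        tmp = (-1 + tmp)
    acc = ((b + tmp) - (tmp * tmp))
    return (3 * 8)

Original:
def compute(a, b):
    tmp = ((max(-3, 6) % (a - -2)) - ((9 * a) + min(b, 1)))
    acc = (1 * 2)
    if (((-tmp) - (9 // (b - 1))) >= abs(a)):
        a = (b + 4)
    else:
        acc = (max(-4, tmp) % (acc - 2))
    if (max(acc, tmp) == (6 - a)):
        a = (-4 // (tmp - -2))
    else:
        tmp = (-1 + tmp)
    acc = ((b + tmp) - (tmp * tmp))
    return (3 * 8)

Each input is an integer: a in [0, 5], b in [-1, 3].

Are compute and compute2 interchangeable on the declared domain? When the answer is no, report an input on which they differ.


Input a=0, b=2: ERROR from compute versus 24 from compute2.
verdict: not equivalent; witness: a=0, b=2


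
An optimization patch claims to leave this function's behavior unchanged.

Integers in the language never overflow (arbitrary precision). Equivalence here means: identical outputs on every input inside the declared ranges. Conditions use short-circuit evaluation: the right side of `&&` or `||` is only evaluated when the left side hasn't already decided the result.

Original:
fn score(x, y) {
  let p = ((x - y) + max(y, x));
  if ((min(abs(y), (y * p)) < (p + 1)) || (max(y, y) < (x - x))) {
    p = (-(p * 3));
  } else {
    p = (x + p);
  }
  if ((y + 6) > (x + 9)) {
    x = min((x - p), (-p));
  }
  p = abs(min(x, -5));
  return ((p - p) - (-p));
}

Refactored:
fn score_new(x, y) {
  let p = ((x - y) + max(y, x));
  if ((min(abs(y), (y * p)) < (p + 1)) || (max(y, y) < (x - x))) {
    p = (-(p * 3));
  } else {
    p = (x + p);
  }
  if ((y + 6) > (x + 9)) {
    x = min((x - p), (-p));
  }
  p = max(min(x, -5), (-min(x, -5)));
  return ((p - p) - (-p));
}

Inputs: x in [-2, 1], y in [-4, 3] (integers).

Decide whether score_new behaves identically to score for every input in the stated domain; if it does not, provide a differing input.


The two versions differ — the changes include constant usage differs; min/max/abs usage differs.
As a probe, take x=-1, y=-4: score runs p := 2 | ((min(abs(y), (y * p)) < (p + 1)) || (max(y, y) < (x - x))): true | p := -6 | ((y + 6) > (x + 9)): false | p := 5 | result 5; score_new runs p := 2 | ((min(abs(y), (y * p)) < (p + 1)) || (max(y, y) < (x - x))): true | p := -6 | ((y + 6) > (x + 9)): false | p := 5 | result 5; both end at 5.
Every one of the 32 inputs gives matching results.
verdict: equivalent


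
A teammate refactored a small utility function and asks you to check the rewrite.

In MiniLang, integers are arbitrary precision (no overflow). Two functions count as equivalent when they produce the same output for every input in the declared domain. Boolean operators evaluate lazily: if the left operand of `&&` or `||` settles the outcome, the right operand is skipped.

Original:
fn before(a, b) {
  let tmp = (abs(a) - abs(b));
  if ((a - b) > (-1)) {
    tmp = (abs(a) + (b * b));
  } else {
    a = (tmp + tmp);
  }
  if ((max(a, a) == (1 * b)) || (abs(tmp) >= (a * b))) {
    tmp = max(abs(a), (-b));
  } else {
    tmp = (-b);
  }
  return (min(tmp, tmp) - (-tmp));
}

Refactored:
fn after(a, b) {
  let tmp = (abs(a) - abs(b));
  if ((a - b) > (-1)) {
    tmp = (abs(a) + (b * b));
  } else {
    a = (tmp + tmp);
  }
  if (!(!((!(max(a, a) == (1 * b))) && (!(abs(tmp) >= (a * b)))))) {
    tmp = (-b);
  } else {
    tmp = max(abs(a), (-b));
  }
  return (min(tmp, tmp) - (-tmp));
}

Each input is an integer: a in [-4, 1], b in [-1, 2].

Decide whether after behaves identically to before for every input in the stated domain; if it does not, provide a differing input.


Side by side, the visible changes include: boolean connective usage differs.
Spot check at a=-1, b=-1 — before: tmp becomes 0; next ((a - b) > (-1)) evaluates to true; next tmp becomes 2; next ((max(a, a) == (1 * b)) || (abs(tmp) >= (a * b))) evaluates to true; next tmp becomes 1; next final value 2. after: tmp becomes 0; next ((a - b) > (-1)) evaluates to true; next tmp becomes 2; next (!(!((!(max(a, a) == (1 * b))) && (!(abs(tmp) >= (a * b)))))) evaluates to false; next tmp becomes 1; next final value 2. Both give 2.
Across all 24 domain points the two functions coincide.
verdict: equivalent


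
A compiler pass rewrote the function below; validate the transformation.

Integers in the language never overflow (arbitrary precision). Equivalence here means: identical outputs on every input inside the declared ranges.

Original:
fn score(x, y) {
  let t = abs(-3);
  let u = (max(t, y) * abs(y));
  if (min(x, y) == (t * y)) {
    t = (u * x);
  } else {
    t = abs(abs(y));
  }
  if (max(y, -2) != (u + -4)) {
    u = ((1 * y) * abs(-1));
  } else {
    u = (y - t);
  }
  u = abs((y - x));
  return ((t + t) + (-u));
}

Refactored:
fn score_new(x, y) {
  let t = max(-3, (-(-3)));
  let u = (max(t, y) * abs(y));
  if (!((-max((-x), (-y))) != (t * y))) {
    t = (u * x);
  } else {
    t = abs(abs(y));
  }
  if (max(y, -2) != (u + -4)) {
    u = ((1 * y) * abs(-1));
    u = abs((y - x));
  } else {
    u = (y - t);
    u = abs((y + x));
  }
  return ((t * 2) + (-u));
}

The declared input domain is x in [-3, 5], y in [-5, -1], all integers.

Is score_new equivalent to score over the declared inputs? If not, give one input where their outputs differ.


x=-3, y=-1 yields -20 from score but -22 from score_new.
verdict: not equivalent; witness: x=-3, y=-1


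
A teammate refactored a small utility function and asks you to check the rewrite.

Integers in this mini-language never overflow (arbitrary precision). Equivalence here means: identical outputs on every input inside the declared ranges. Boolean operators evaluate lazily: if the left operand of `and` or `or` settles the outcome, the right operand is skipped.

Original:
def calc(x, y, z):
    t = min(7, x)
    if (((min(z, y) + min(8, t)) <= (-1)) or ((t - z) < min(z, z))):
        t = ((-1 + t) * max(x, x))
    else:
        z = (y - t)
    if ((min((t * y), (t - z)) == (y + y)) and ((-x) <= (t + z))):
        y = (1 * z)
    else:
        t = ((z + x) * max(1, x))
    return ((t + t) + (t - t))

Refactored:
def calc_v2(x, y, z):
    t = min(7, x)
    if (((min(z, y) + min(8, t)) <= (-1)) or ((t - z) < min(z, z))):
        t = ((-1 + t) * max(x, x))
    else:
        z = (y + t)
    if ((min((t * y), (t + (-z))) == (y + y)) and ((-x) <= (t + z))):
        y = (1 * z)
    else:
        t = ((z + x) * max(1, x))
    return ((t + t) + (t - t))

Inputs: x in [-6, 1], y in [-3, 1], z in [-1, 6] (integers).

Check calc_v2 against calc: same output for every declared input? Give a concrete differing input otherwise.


Not equivalent: x=1, y=-1, z=-1 separates them (-2 vs 2).
calc: t becomes 1; next (((min(z, y) + min(8, t)) <= (-1)) or ((t - z) < min(z, z))) evaluates to false; next z becomes -2; next ((min((t * y), (t - z)) == (y + y)) and ((-x) <= (t + z))) evaluates to false; next t becomes -1; next final value -2
calc_v2: t becomes 1; next (((min(z, y) + min(8, t)) <= (-1)) or ((t - z) < min(z, z))) evaluates to false; next z becomes 0; next ((min((t * y), (t + (-z))) == (y + y)) and ((-x) <= (t + z))) evaluates to false; next t becomes 1; next final value 2
verdict: not equivalent; witness: x=1, y=-1, z=-1


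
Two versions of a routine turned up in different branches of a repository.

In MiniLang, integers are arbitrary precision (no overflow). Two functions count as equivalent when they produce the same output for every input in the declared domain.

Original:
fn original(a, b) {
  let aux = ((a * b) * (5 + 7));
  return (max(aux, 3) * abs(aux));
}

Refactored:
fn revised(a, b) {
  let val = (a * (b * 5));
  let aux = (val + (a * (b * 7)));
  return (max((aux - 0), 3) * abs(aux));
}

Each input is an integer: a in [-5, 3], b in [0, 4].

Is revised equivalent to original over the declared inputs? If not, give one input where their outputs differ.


Equivalent — the differences include statement counts differ, arithmetic usage differs, constant usage differs, local variable names differ, yet no declared input distinguishes the two.
Spot check at a=-1, b=3 — original: aux = -36; return 108. revised: val = -15; aux = -36; return 108. Both give 108.
An exhaustive pass over the 45 declared inputs shows identical outputs.
verdict: equivalent


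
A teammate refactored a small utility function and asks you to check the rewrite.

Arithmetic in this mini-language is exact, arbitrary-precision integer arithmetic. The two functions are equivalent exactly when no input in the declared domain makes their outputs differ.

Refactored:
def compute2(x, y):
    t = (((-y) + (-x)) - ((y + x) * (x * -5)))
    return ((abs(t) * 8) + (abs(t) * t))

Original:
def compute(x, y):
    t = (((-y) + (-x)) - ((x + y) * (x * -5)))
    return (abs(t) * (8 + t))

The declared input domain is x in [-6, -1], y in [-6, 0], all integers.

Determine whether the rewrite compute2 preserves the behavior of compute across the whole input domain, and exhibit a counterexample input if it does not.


Behavior is preserved: although arithmetic usage differs, and min/max/abs usage differs, the outputs never diverge.
One worked example (x=-4, y=-5) — compute: t becomes 189; next final value 37233; compute2: t becomes 189; next final value 37233; agreement on 37233.
Every one of the 42 inputs gives matching results.
verdict: equivalent


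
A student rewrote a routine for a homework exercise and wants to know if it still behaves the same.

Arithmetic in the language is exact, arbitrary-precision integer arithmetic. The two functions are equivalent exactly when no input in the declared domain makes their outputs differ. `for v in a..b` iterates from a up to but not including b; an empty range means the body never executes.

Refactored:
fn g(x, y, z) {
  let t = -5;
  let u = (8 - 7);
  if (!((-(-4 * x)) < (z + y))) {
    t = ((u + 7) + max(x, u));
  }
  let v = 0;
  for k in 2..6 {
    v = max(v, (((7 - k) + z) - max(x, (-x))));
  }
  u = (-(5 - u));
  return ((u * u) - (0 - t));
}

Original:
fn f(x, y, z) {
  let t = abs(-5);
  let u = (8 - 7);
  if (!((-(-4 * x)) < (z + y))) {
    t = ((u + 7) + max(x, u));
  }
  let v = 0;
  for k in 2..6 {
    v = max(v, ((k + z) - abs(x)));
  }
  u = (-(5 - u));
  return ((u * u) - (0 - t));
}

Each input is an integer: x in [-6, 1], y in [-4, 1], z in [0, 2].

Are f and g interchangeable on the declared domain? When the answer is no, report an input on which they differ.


Take x=-6, y=-4, z=0.
f: t := 5 | u := 1 | (!((-(-4 * x)) < (z + y))): false | v := 0 | iter k=2: | v := 0 | iter k=3: | v := 0 | iter k=4: | v := 0 | iter k=5: | v := 0 | u := -4 | result 21
g: t := -5 | u := 1 | (!((-(-4 * x)) < (z + y))): false | v := 0 | iter k=2: | v := 0 | iter k=3: | v := 0 | iter k=4: | v := 0 | iter k=5: | v := 0 | u := -4 | result 11
21 against 11: the behavior changed.
verdict: not equivalent; witness: x=-6, y=-4, z=0


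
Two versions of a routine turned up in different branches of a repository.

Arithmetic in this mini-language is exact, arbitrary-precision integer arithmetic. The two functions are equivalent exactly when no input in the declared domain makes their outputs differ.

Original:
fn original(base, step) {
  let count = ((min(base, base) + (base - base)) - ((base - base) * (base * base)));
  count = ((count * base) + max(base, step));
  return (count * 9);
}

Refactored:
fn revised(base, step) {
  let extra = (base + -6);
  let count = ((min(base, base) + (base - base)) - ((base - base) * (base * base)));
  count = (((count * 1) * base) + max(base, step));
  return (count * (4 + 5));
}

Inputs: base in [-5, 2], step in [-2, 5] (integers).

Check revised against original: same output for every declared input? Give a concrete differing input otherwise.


Reading the diff, among the changes: local variable names differ, plus constant usage differs, plus arithmetic usage differs, plus statement counts differ.
Tracing base=-2, step=5: original: count := -2 | count := 9 | result 81 | revised: extra := -8 | count := -2 | count := 9 | result 81 — matching result 81.
Every one of the 64 inputs gives matching results.
verdict: equivalent


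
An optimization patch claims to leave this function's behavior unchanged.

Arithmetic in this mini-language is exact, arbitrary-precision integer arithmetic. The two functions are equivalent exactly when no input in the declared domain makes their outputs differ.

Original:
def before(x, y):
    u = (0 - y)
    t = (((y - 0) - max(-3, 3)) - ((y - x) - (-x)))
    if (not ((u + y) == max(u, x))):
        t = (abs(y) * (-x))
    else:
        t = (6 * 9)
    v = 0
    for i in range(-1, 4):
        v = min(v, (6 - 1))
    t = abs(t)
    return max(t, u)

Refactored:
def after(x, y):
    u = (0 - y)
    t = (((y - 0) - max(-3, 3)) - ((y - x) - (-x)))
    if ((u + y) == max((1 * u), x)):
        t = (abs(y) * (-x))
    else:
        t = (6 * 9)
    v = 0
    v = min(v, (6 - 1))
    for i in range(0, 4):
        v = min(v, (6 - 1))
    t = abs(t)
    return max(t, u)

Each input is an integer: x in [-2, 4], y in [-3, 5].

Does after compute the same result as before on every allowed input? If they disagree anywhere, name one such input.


Run the pair on x=-2, y=-3.
before: u=3, then t=-3, then (not ((u + y) == max(u, x))) is true, then t=6, then v=0, then (i=-1), then v=0, then (i=0), then v=0, then (i=1), then v=0, then (i=2), then v=0, then (i=3), then v=0, then t=6, then returns 6
after: u=3, then t=-3, then ((u + y) == max((1 * u), x)) is false, then t=54, then v=0, then v=0, then (i=0), then v=0, then (i=1), then v=0, then (i=2), then v=0, then (i=3), then v=0, then t=54, then returns 54
6 != 54, so the rewrite changes behavior.
verdict: not equivalent; witness: x=-2, y=-3


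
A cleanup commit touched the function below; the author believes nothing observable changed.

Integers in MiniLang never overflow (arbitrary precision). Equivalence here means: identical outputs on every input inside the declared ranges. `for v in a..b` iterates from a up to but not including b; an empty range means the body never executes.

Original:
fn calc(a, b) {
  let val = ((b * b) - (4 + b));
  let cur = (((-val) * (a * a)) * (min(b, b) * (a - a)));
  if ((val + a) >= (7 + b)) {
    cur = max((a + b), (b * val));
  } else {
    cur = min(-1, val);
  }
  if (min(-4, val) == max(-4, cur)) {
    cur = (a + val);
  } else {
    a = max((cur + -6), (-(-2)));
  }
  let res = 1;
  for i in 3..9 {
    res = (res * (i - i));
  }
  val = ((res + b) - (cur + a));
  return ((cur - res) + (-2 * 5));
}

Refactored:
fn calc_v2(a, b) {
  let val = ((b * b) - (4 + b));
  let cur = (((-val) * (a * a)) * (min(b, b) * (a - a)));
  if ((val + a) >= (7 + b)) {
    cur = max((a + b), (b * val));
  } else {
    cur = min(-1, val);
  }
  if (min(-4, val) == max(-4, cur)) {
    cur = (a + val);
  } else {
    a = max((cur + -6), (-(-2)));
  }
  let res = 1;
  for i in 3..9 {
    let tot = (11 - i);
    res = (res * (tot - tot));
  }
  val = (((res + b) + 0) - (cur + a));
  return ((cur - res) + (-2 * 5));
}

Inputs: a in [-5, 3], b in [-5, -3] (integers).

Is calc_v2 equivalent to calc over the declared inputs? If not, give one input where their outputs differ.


Equivalent — the differences include constant usage differs, arithmetic usage differs, local variable names differ, statement counts differ, yet no declared input distinguishes the two.
Spot check at a=0, b=-3 — calc: val becomes 8; next cur becomes 0; next ((val + a) >= (7 + b)) evaluates to true; next cur becomes -3; next (min(-4, val) == max(-4, cur)) evaluates to false; next a becomes 2; next res becomes 1; next at i=3:; next res becomes 0; next at i=4:; next res becomes 0; next at i=5:; next res becomes 0; next at i=6:; next res becomes 0; next at i=7:; next res becomes 0; next at i=8:; next res becomes 0; next val becomes -2; next final value -13. calc_v2: val becomes 8; next cur becomes 0; next ((val + a) >= (7 + b)) evaluates to true; next cur becomes -3; next (min(-4, val) == max(-4, cur)) evaluates to false; next a becomes 2; next res becomes 1; next at i=3:; next tot becomes 8; next res becomes 0; next at i=4:; next tot becomes 7; next res becomes 0; next at i=5:; next tot becomes 6; next res becomes 0; next at i=6:; next tot becomes 5; next res becomes 0; next at i=7:; next tot becomes 4; next res becomes 0; next at i=8:; next tot becomes 3; next res becomes 0; next val becomes -2; next final value -13. Both give -13.
Across all 27 domain points the two functions coincide.
verdict: equivalent


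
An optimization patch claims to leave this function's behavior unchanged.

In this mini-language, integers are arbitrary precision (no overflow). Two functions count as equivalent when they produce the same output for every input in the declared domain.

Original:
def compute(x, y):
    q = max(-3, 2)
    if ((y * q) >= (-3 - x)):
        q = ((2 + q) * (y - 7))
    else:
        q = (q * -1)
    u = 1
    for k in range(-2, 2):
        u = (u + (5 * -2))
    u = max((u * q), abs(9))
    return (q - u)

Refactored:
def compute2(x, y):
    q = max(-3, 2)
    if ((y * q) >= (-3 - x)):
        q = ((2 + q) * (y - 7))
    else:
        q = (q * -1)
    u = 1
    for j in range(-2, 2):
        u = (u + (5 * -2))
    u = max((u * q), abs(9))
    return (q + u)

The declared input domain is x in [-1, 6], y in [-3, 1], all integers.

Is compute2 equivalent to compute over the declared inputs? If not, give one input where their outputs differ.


Take x=-1, y=-3.
compute: q=2, then ((y * q) >= (-3 - x)) is false, then q=-2, then u=1, then (k=-2), then u=-9, then (k=-1), then u=-19, then (k=0), then u=-29, then (k=1), then u=-39, then u=78, then returns -80
compute2: q=2, then ((y * q) >= (-3 - x)) is false, then q=-2, then u=1, then (j=-2), then u=-9, then (j=-1), then u=-19, then (j=0), then u=-29, then (j=1), then u=-39, then u=78, then returns 76
-80 != 76, so the rewrite changes behavior.
verdict: not equivalent; witness: x=-1, y=-3


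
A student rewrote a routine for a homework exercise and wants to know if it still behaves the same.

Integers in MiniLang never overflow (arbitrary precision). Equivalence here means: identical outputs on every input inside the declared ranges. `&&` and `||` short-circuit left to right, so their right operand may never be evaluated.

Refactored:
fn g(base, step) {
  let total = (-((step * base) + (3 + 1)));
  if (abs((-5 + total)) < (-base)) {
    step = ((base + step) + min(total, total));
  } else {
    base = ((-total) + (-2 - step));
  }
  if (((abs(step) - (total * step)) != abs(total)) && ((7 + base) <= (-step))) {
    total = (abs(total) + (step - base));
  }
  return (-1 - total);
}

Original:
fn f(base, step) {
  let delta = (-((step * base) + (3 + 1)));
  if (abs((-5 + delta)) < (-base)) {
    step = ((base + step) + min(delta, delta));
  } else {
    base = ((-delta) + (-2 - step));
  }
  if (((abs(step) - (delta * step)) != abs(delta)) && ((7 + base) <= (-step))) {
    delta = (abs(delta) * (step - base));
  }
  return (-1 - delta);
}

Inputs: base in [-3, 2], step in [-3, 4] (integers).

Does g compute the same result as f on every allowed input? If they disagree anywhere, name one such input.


The rewrite breaks on base=-3, step=4, where the results are -145 and -27.
f: delta=8, then (abs((-5 + delta)) < (-base)) is false, then base=-14, then (((abs(step) - (delta * step)) != abs(delta)) && ((7 + base) <= (-step))) is true, then delta=144, then returns -145
g: total=8, then (abs((-5 + total)) < (-base)) is false, then base=-14, then (((abs(step) - (total * step)) != abs(total)) && ((7 + base) <= (-step))) is true, then total=26, then returns -27
verdict: not equivalent; witness: base=-3, step=4


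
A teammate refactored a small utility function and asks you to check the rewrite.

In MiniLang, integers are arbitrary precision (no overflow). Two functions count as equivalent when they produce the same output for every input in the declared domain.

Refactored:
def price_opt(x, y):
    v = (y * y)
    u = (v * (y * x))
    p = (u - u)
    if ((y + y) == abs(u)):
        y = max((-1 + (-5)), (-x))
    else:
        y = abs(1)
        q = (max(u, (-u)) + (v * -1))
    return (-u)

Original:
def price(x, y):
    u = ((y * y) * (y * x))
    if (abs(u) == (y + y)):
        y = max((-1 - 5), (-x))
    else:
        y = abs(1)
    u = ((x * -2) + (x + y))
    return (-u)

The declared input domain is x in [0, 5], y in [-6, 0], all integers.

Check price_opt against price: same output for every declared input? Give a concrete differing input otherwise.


On input x=0, y=-6, price returns -1 while price_opt returns 0.
verdict: not equivalent; witness: x=0, y=-6


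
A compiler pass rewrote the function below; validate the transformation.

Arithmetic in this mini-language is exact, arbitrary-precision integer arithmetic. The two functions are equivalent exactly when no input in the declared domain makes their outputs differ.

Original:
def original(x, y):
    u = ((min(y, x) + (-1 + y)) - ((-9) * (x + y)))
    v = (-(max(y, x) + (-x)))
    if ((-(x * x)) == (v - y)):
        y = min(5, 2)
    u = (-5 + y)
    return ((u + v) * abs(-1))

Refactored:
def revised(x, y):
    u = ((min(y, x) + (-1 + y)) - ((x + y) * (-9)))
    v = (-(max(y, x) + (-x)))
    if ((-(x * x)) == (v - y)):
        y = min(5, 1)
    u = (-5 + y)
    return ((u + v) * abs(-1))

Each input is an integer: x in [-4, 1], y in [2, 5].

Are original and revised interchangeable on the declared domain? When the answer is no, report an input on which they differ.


Consider the input x=-3, y=3.
original: u := -1 | v := -6 | ((-(x * x)) == (v - y)): true | y := 2 | u := -3 | result -9
revised: u := -1 | v := -6 | ((-(x * x)) == (v - y)): true | y := 1 | u := -4 | result -10
-9 vs -10 — the two versions disagree here.
verdict: not equivalent; witness: x=-3, y=3


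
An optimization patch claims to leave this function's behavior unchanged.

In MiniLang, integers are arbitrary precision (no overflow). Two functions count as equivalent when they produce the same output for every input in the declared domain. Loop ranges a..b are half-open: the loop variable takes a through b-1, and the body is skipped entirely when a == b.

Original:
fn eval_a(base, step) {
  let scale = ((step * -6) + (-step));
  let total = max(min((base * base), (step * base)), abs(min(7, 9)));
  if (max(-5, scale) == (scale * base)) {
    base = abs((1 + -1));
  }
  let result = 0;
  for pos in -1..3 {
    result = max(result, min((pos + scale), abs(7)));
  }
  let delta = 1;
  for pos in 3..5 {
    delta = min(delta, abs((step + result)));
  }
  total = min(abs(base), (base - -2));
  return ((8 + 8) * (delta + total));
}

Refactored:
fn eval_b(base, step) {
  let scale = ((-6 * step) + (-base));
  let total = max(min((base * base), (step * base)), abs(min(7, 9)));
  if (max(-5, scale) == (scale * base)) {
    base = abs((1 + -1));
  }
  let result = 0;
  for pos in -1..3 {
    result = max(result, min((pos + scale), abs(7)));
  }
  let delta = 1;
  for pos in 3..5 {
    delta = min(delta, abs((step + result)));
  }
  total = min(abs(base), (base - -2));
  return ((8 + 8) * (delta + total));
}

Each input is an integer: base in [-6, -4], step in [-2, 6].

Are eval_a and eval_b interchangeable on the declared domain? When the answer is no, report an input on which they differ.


Not equivalent: base=-6, step=0 separates them (16 vs -48).
eval_a: scale=0, then total=7, then (max(-5, scale) == (scale * base)) is true, then base=0, then result=0, then (pos=-1), then result=0, then (pos=0), then result=0, then (pos=1), then result=1, then (pos=2), then result=2, then delta=1, then (pos=3), then delta=1, then (pos=4), then delta=1, then total=0, then returns 16
eval_b: scale=6, then total=7, then (max(-5, scale) == (scale * base)) is false, then result=0, then (pos=-1), then result=5, then (pos=0), then result=6, then (pos=1), then result=7, then (pos=2), then result=7, then delta=1, then (pos=3), then delta=1, then (pos=4), then delta=1, then total=-4, then returns -48
verdict: not equivalent; witness: base=-6, step=0


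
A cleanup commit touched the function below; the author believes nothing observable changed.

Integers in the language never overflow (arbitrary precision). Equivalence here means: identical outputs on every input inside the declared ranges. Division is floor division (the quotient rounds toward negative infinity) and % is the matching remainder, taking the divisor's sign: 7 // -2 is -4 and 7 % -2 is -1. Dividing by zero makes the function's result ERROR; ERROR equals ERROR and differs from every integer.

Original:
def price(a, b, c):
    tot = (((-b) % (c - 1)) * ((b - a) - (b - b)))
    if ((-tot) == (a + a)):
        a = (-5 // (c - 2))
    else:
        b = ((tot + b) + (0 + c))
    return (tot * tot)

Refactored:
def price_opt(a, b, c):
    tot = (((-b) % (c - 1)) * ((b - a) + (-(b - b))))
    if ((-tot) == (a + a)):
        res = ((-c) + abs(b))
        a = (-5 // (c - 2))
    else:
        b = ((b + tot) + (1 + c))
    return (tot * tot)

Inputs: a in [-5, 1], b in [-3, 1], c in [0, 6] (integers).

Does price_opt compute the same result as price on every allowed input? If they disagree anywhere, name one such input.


Equivalent. Although `0` became `1`, no input in the stated domain can expose it.
Across all 245 domain points the two functions coincide.
Spot check at a=0, b=0, c=6 — price: tot = 0; ((-tot) == (a + a)) -> true; a = -2; return 0. price_opt: tot = 0; ((-tot) == (a + a)) -> true; res = -6; a = -2; return 0. Both give 0.
verdict: equivalent


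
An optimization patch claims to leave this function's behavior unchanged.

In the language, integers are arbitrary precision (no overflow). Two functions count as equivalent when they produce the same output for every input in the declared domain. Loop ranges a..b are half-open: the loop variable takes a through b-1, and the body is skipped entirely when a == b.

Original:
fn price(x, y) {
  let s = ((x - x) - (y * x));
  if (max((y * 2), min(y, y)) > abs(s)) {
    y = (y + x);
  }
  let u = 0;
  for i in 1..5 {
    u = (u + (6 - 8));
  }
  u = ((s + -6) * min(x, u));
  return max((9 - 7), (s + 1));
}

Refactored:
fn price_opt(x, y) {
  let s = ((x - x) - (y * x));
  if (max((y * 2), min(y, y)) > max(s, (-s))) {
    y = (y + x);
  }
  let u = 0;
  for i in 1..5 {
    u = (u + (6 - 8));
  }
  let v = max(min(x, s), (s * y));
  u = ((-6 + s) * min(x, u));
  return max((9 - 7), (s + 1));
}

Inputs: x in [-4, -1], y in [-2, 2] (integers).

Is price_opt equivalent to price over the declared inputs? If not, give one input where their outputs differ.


The two versions differ — the changes include arithmetic usage differs, and statement counts differ, and local variable names differ, and min/max/abs usage differs.
Spot check at x=-4, y=-2 — price: s becomes -8; next (max((y * 2), min(y, y)) > abs(s)) evaluates to false; next u becomes 0; next at i=1:; next u becomes -2; next at i=2:; next u becomes -4; next at i=3:; next u becomes -6; next at i=4:; next u becomes -8; next u becomes 112; next final value 2. price_opt: s becomes -8; next (max((y * 2), min(y, y)) > max(s, (-s))) evaluates to false; next u becomes 0; next at i=1:; next u becomes -2; next at i=2:; next u becomes -4; next at i=3:; next u becomes -6; next at i=4:; next u becomes -8; next v becomes 16; next u becomes 112; next final value 2. Both give 2.
Across all 20 domain points the two functions coincide.
verdict: equivalent
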